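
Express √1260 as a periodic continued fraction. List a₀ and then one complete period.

a₀ = ⌊√1260⌋ = 35.
With m₀=0, d₀=1 and mₖ₊₁ = dₖaₖ − mₖ, dₖ₊₁ = (n − mₖ₊₁²)/dₖ, aₖ₊₁ = ⌊(a₀+mₖ₊₁)/dₖ₊₁⌋:
  k=1: m=35, d=35, a=2
  k=2: m=35, d=1, a=70
d=1 and a=2a₀=70 at k=2, so the next step gives (m, d) = (35, 35) again — its k=1 value — and the period has length 2.

[35; 2, 70]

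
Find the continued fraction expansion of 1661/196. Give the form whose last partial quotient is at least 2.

[8; 2, 9, 3, 3]

1661 = 8·196 + 93
196 = 2·93 + 10
93 = 9·10 + 3
10 = 3·3 + 1
3 = 3·1 + 0  (stop)
So 1661/196 = [8; 2, 9, 3, 3].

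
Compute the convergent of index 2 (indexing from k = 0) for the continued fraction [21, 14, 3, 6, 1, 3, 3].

Using pₖ = aₖpₖ₋₁ + pₖ₋₂, qₖ = aₖqₖ₋₁ + qₖ₋₂ (with p₋₁=1, p₋₂=0, q₋₁=0, q₋₂=1):
  k=0: a=21, p=21, q=1
  k=1: a=14, p=295, q=14
  k=2: a=3, p=906, q=43

906/43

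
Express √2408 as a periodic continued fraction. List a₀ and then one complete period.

a₀ = ⌊√2408⌋ = 49.
With m₀=0, d₀=1 and mₖ₊₁ = dₖaₖ − mₖ, dₖ₊₁ = (n − mₖ₊₁²)/dₖ, aₖ₊₁ = ⌊(a₀+mₖ₊₁)/dₖ₊₁⌋:
  k=1: m=49, d=7, a=14
  k=2: m=49, d=1, a=98
d=1 and a=2a₀=98 at k=2, so the next step gives (m, d) = (49, 7) again — its k=1 value — and the period has length 2.

[49; 14, 98]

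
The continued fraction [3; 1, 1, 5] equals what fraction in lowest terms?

Fold from the inside: start with 5/1.
  1 + 1/5 = 6/5
  1 + 5/6 = 11/6
  3 + 6/11 = 39/11

39/11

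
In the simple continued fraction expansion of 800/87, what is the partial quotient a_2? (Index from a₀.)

8

800 = 9·87 + 17   →  a_0 = 9
87 = 5·17 + 2   →  a_1 = 5
17 = 8·2 + 1   →  a_2 = 8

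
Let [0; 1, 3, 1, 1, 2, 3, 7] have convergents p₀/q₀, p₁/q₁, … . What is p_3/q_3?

4/5

Using pₖ = aₖpₖ₋₁ + pₖ₋₂, qₖ = aₖqₖ₋₁ + qₖ₋₂ (with p₋₁=1, p₋₂=0, q₋₁=0, q₋₂=1):
  k=0: a=0, p=0, q=1
  k=1: a=1, p=1, q=1
  k=2: a=3, p=3, q=4
  k=3: a=1, p=4, q=5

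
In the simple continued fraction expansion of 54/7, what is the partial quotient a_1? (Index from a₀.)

1

54 = 7·7 + 5   →  a_0 = 7
7 = 1·5 + 2   →  a_1 = 1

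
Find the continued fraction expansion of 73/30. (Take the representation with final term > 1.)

[2; 2, 3, 4]

73 = 2×30 + 13
30 = 2×13 + 4
13 = 3×4 + 1
4 = 4×1 + 0  (stop)
So 73/30 = [2; 2, 3, 4].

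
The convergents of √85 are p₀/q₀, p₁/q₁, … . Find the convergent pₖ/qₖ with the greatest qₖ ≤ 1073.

6887/747

√85 = [9; 4, 1, 1, 4, 18, …] (period length 5).
Convergents:
  p_0/q_0 = 9/1
  p_1/q_1 = 37/4
  p_2/q_2 = 46/5
  p_3/q_3 = 83/9
  p_4/q_4 = 378/41
  p_5/q_5 = 6887/747
  p_6/q_6 = 27926/3029
q_5 = 747 ≤ 1073 < 3029 = q_6, so the answer is 6887/747.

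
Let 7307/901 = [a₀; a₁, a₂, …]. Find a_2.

9

7307 = 8·901 + 99   →  a_0 = 8
901 = 9·99 + 10   →  a_1 = 9
99 = 9·10 + 9   →  a_2 = 9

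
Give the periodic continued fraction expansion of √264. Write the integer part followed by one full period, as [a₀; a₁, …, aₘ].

[16; 4, 32]

a₀ = ⌊√264⌋ = 16.
With m₀=0, d₀=1 and mₖ₊₁ = dₖaₖ − mₖ, dₖ₊₁ = (n − mₖ₊₁²)/dₖ, aₖ₊₁ = ⌊(a₀+mₖ₊₁)/dₖ₊₁⌋:
  k=1: m=16, d=8, a=4
  k=2: m=16, d=1, a=32
d=1 and a=2a₀=32 at k=2, so the next step gives (m, d) = (16, 8) again — its k=1 value — and the period has length 2.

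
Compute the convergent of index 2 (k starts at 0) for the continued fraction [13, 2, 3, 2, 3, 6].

94/7

Using pₖ = aₖpₖ₋₁ + pₖ₋₂, qₖ = aₖqₖ₋₁ + qₖ₋₂ (with p₋₁=1, p₋₂=0, q₋₁=0, q₋₂=1):
  k=0: a=13, p=13, q=1
  k=1: a=2, p=27, q=2
  k=2: a=3, p=94, q=7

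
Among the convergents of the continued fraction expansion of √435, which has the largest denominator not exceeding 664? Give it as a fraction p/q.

√435 = [20; 1, 5, 1, 40, …] (period length 4).
Convergents:
  p_0/q_0 = 20/1
  p_1/q_1 = 21/1
  p_2/q_2 = 125/6
  p_3/q_3 = 146/7
  p_4/q_4 = 5965/286
  p_5/q_5 = 6111/293
  p_6/q_6 = 36520/1751
q_5 = 293 ≤ 664 < 1751 = q_6, so the answer is 6111/293.

6111/293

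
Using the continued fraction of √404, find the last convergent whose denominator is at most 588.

√404 = [20; 10, 40, …] (period length 2).
Convergents:
  p_0/q_0 = 20/1
  p_1/q_1 = 201/10
  p_2/q_2 = 8060/401
  p_3/q_3 = 80801/4020
q_2 = 401 ≤ 588 < 4020 = q_3, so the answer is 8060/401.

8060/401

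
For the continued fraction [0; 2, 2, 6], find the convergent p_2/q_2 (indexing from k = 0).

2/5

Using pₖ = aₖpₖ₋₁ + pₖ₋₂, qₖ = aₖqₖ₋₁ + qₖ₋₂ (with p₋₁=1, p₋₂=0, q₋₁=0, q₋₂=1):
  k=0: a=0, p=0, q=1
  k=1: a=2, p=1, q=2
  k=2: a=2, p=2, q=5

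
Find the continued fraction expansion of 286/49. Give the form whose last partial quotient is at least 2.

[5; 1, 5, 8]

286 = 5·49 + 41
49 = 1·41 + 8
41 = 5·8 + 1
8 = 8·1 + 0  (stop)
So 286/49 = [5; 1, 5, 8].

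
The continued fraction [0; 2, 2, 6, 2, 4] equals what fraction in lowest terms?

125/308

Using pₖ = aₖpₖ₋₁ + pₖ₋₂ and qₖ = aₖqₖ₋₁ + qₖ₋₂:
  k=0: a=0, p=0, q=1
  k=1: a=2, p=1, q=2
  k=2: a=2, p=2, q=5
  k=3: a=6, p=13, q=32
  k=4: a=2, p=28, q=69
  k=5: a=4, p=125, q=308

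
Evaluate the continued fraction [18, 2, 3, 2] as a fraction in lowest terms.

Using pₖ = aₖpₖ₋₁ + pₖ₋₂ and qₖ = aₖqₖ₋₁ + qₖ₋₂:
  k=0: a=18, p=18, q=1
  k=1: a=2, p=37, q=2
  k=2: a=3, p=129, q=7
  k=3: a=2, p=295, q=16

295/16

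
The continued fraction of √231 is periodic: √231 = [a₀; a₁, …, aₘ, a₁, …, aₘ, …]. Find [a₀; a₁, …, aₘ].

a₀ = ⌊√231⌋ = 15.

[15; 5, 30]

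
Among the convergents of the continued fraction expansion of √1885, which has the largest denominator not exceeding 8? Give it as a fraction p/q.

217/5

√1885 = [43; 2, 2, 2, 86, …] (period length 4).
Convergents:
  p_0/q_0 = 43/1
  p_1/q_1 = 87/2
  p_2/q_2 = 217/5
  p_3/q_3 = 521/12
q_2 = 5 ≤ 8 < 12 = q_3, so the answer is 217/5.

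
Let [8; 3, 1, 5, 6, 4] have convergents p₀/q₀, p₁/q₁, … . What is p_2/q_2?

33/4

Using pₖ = aₖpₖ₋₁ + pₖ₋₂, qₖ = aₖqₖ₋₁ + qₖ₋₂ (with p₋₁=1, p₋₂=0, q₋₁=0, q₋₂=1):
  k=0: a=8, p=8, q=1
  k=1: a=3, p=25, q=3
  k=2: a=1, p=33, q=4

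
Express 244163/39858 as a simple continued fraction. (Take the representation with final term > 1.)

244163 = 6·39858 + 5015
39858 = 7·5015 + 4753
5015 = 1·4753 + 262
4753 = 18·262 + 37
262 = 7·37 + 3
37 = 12·3 + 1
3 = 3·1 + 0  (stop)
So 244163/39858 = [6; 7, 1, 18, 7, 12, 3].

[6; 7, 1, 18, 7, 12, 3]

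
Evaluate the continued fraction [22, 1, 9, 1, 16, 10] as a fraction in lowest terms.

42862/1871

Using pₖ = aₖpₖ₋₁ + pₖ₋₂ and qₖ = aₖqₖ₋₁ + qₖ₋₂:
  k=0: a=22, p=22, q=1
  k=1: a=1, p=23, q=1
  k=2: a=9, p=229, q=10
  k=3: a=1, p=252, q=11
  k=4: a=16, p=4261, q=186
  k=5: a=10, p=42862, q=1871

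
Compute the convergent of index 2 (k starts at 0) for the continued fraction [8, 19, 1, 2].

161/20

Using pₖ = aₖpₖ₋₁ + pₖ₋₂, qₖ = aₖqₖ₋₁ + qₖ₋₂ (with p₋₁=1, p₋₂=0, q₋₁=0, q₋₂=1):
  k=0: a=8, p=8, q=1
  k=1: a=19, p=153, q=19
  k=2: a=1, p=161, q=20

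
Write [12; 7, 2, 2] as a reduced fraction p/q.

449/37

Using pₖ = aₖpₖ₋₁ + pₖ₋₂ and qₖ = aₖqₖ₋₁ + qₖ₋₂:
  k=0: a=12, p=12, q=1
  k=1: a=7, p=85, q=7
  k=2: a=2, p=182, q=15
  k=3: a=2, p=449, q=37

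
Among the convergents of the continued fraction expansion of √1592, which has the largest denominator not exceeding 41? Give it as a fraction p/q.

399/10

√1592 = [39; 1, 8, 1, 78, …] (period length 4).
Convergents:
  p_0/q_0 = 39/1
  p_1/q_1 = 40/1
  p_2/q_2 = 359/9
  p_3/q_3 = 399/10
  p_4/q_4 = 31481/789
q_3 = 10 ≤ 41 < 789 = q_4, so the answer is 399/10.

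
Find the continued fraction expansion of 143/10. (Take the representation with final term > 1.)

143 = 14·10 + 3
10 = 3·3 + 1
3 = 3·1 + 0  (stop)
So 143/10 = [14; 3, 3].

[14; 3, 3]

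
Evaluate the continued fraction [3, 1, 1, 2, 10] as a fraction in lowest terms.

Using pₖ = aₖpₖ₋₁ + pₖ₋₂ and qₖ = aₖqₖ₋₁ + qₖ₋₂:
  k=0: a=3, p=3, q=1
  k=1: a=1, p=4, q=1
  k=2: a=1, p=7, q=2
  k=3: a=2, p=18, q=5
  k=4: a=10, p=187, q=52

187/52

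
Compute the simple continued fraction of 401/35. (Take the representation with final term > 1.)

401 = 11·35 + 16
35 = 2·16 + 3
16 = 5·3 + 1
3 = 3·1 + 0  (stop)
So 401/35 = [11; 2, 5, 3].

[11; 2, 5, 3]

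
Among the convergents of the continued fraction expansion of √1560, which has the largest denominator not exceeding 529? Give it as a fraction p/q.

√1560 = [39; 2, 78, …] (period length 2).
Convergents:
  p_0/q_0 = 39/1
  p_1/q_1 = 79/2
  p_2/q_2 = 6201/157
  p_3/q_3 = 12481/316
  p_4/q_4 = 979719/24805
q_3 = 316 ≤ 529 < 24805 = q_4, so the answer is 12481/316.

12481/316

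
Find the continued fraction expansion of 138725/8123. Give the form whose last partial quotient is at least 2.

138725 = 17×8123 + 634
8123 = 12×634 + 515
634 = 1×515 + 119
515 = 4×119 + 39
119 = 3×39 + 2
39 = 19×2 + 1
2 = 2×1 + 0  (stop)
So 138725/8123 = [17; 12, 1, 4, 3, 19, 2].

[17; 12, 1, 4, 3, 19, 2]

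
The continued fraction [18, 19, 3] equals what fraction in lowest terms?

1047/58

Using pₖ = aₖpₖ₋₁ + pₖ₋₂ and qₖ = aₖqₖ₋₁ + qₖ₋₂:
  k=0: a=18, p=18, q=1
  k=1: a=19, p=343, q=19
  k=2: a=3, p=1047, q=58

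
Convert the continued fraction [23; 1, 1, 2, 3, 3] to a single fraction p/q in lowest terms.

Using pₖ = aₖpₖ₋₁ + pₖ₋₂ and qₖ = aₖqₖ₋₁ + qₖ₋₂:
  k=0: a=23, p=23, q=1
  k=1: a=1, p=24, q=1
  k=2: a=1, p=47, q=2
  k=3: a=2, p=118, q=5
  k=4: a=3, p=401, q=17
  k=5: a=3, p=1321, q=56

1321/56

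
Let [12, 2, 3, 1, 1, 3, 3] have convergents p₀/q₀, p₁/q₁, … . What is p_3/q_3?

Using pₖ = aₖpₖ₋₁ + pₖ₋₂, qₖ = aₖqₖ₋₁ + qₖ₋₂ (with p₋₁=1, p₋₂=0, q₋₁=0, q₋₂=1):
  k=0: a=12, p=12, q=1
  k=1: a=2, p=25, q=2
  k=2: a=3, p=87, q=7
  k=3: a=1, p=112, q=9

112/9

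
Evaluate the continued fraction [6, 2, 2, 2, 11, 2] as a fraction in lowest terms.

1835/286

Using pₖ = aₖpₖ₋₁ + pₖ₋₂ and qₖ = aₖqₖ₋₁ + qₖ₋₂:
  k=0: a=6, p=6, q=1
  k=1: a=2, p=13, q=2
  k=2: a=2, p=32, q=5
  k=3: a=2, p=77, q=12
  k=4: a=11, p=879, q=137
  k=5: a=2, p=1835, q=286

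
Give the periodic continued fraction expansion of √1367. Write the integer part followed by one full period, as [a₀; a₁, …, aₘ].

a₀ = ⌊√1367⌋ = 36.
With m₀=0, d₀=1 and mₖ₊₁ = dₖaₖ − mₖ, dₖ₊₁ = (n − mₖ₊₁²)/dₖ, aₖ₊₁ = ⌊(a₀+mₖ₊₁)/dₖ₊₁⌋:
  k=1: m=36, d=71, a=1
  k=2: m=35, d=2, a=35
  k=3: m=35, d=71, a=1
  k=4: m=36, d=1, a=72
d=1 and a=2a₀=72 at k=4, so the next step gives (m, d) = (36, 71) again — its k=1 value — and the period has length 4.

[36; 1, 35, 1, 72]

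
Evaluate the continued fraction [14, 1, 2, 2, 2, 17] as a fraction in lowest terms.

4353/296

Using pₖ = aₖpₖ₋₁ + pₖ₋₂ and qₖ = aₖqₖ₋₁ + qₖ₋₂:
  k=0: a=14, p=14, q=1
  k=1: a=1, p=15, q=1
  k=2: a=2, p=44, q=3
  k=3: a=2, p=103, q=7
  k=4: a=2, p=250, q=17
  k=5: a=17, p=4353, q=296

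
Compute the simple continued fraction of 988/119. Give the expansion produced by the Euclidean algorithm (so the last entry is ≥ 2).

988 = 8*119 + 36
119 = 3*36 + 11
36 = 3*11 + 3
11 = 3*3 + 2
3 = 1*2 + 1
2 = 2*1 + 0  (stop)
So 988/119 = [8; 3, 3, 3, 1, 2].

[8; 3, 3, 3, 1, 2]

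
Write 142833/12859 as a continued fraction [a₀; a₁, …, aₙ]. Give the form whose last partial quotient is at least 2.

[11; 9, 3, 2, 3, 3, 3, 5]

142833 = 11*12859 + 1384
12859 = 9*1384 + 403
1384 = 3*403 + 175
403 = 2*175 + 53
175 = 3*53 + 16
53 = 3*16 + 5
16 = 3*5 + 1
5 = 5*1 + 0  (stop)
So 142833/12859 = [11; 9, 3, 2, 3, 3, 3, 5].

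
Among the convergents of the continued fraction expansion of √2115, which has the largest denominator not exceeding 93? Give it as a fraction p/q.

4231/92

√2115 = [45; 1, 90, …] (period length 2).
Convergents:
  p_0/q_0 = 45/1
  p_1/q_1 = 46/1
  p_2/q_2 = 4185/91
  p_3/q_3 = 4231/92
  p_4/q_4 = 384975/8371
q_3 = 92 ≤ 93 < 8371 = q_4, so the answer is 4231/92.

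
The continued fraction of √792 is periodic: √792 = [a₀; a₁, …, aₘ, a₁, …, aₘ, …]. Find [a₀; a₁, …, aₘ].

a₀ = ⌊√792⌋ = 28.
With m₀=0, d₀=1 and mₖ₊₁ = dₖaₖ − mₖ, dₖ₊₁ = (n − mₖ₊₁²)/dₖ, aₖ₊₁ = ⌊(a₀+mₖ₊₁)/dₖ₊₁⌋:
  k=1: m=28, d=8, a=7
  k=2: m=28, d=1, a=56
d=1 and a=2a₀=56 at k=2, so the next step gives (m, d) = (28, 8) again — its k=1 value — and the period has length 2.

[28; 7, 56]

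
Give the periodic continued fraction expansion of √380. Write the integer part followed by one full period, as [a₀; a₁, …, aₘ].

a₀ = ⌊√380⌋ = 19.
With m₀=0, d₀=1 and mₖ₊₁ = dₖaₖ − mₖ, dₖ₊₁ = (n − mₖ₊₁²)/dₖ, aₖ₊₁ = ⌊(a₀+mₖ₊₁)/dₖ₊₁⌋:
  k=1: m=19, d=19, a=2
  k=2: m=19, d=1, a=38
d=1 and a=2a₀=38 at k=2, so the next step gives (m, d) = (19, 19) again — its k=1 value — and the period has length 2.

[19; 2, 38]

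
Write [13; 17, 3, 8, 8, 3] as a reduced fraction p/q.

Fold from the inside: start with 3/1.
  8 + 1/3 = 25/3
  8 + 3/25 = 203/25
  3 + 25/203 = 634/203
  17 + 203/634 = 10981/634
  13 + 634/10981 = 143387/10981

143387/10981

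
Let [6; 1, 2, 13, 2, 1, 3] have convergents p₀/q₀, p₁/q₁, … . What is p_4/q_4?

Using pₖ = aₖpₖ₋₁ + pₖ₋₂, qₖ = aₖqₖ₋₁ + qₖ₋₂ (with p₋₁=1, p₋₂=0, q₋₁=0, q₋₂=1):
  k=0: a=6, p=6, q=1
  k=1: a=1, p=7, q=1
  k=2: a=2, p=20, q=3
  k=3: a=13, p=267, q=40
  k=4: a=2, p=554, q=83

554/83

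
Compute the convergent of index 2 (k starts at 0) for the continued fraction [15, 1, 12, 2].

Using pₖ = aₖpₖ₋₁ + pₖ₋₂, qₖ = aₖqₖ₋₁ + qₖ₋₂ (with p₋₁=1, p₋₂=0, q₋₁=0, q₋₂=1):
  k=0: a=15, p=15, q=1
  k=1: a=1, p=16, q=1
  k=2: a=12, p=207, q=13

207/13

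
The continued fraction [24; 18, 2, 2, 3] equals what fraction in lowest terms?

Fold from the inside: start with 3/1.
  2 + 1/3 = 7/3
  2 + 3/7 = 17/7
  18 + 7/17 = 313/17
  24 + 17/313 = 7529/313

7529/313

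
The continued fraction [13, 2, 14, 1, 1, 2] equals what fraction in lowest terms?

2036/151

Using pₖ = aₖpₖ₋₁ + pₖ₋₂ and qₖ = aₖqₖ₋₁ + qₖ₋₂:
  k=0: a=13, p=13, q=1
  k=1: a=2, p=27, q=2
  k=2: a=14, p=391, q=29
  k=3: a=1, p=418, q=31
  k=4: a=1, p=809, q=60
  k=5: a=2, p=2036, q=151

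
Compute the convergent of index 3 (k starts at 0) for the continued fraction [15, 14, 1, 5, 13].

1341/89

Using pₖ = aₖpₖ₋₁ + pₖ₋₂, qₖ = aₖqₖ₋₁ + qₖ₋₂ (with p₋₁=1, p₋₂=0, q₋₁=0, q₋₂=1):
  k=0: a=15, p=15, q=1
  k=1: a=14, p=211, q=14
  k=2: a=1, p=226, q=15
  k=3: a=5, p=1341, q=89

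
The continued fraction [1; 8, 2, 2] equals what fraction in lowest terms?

Using pₖ = aₖpₖ₋₁ + pₖ₋₂ and qₖ = aₖqₖ₋₁ + qₖ₋₂:
  k=0: a=1, p=1, q=1
  k=1: a=8, p=9, q=8
  k=2: a=2, p=19, q=17
  k=3: a=2, p=47, q=42

47/42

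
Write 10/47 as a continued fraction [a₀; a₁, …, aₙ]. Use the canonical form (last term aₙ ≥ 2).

[0; 4, 1, 2, 3]

10 = 0·47 + 10
47 = 4·10 + 7
10 = 1·7 + 3
7 = 2·3 + 1
3 = 3·1 + 0  (stop)
So 10/47 = [0; 4, 1, 2, 3].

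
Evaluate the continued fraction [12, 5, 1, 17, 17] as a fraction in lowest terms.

Fold from the inside: start with 17/1.
  17 + 1/17 = 290/17
  1 + 17/290 = 307/290
  5 + 290/307 = 1825/307
  12 + 307/1825 = 22207/1825

22207/1825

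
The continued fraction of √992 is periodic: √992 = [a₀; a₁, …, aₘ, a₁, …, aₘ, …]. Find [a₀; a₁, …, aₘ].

[31; 2, 62]

a₀ = ⌊√992⌋ = 31.
With m₀=0, d₀=1 and mₖ₊₁ = dₖaₖ − mₖ, dₖ₊₁ = (n − mₖ₊₁²)/dₖ, aₖ₊₁ = ⌊(a₀+mₖ₊₁)/dₖ₊₁⌋:
  k=1: m=31, d=31, a=2
  k=2: m=31, d=1, a=62
d=1 and a=2a₀=62 at k=2, so the next step gives (m, d) = (31, 31) again — its k=1 value — and the period has length 2.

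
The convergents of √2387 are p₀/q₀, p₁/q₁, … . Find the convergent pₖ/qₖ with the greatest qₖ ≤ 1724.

√2387 = [48; 1, 5, 1, 96, …] (period length 4).
Convergents:
  p_0/q_0 = 48/1
  p_1/q_1 = 49/1
  p_2/q_2 = 293/6
  p_3/q_3 = 342/7
  p_4/q_4 = 33125/678
  p_5/q_5 = 33467/685
  p_6/q_6 = 200460/4103
q_5 = 685 ≤ 1724 < 4103 = q_6, so the answer is 33467/685.

33467/685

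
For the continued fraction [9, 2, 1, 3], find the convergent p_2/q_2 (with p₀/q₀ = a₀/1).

28/3

Using pₖ = aₖpₖ₋₁ + pₖ₋₂, qₖ = aₖqₖ₋₁ + qₖ₋₂ (with p₋₁=1, p₋₂=0, q₋₁=0, q₋₂=1):
  k=0: a=9, p=9, q=1
  k=1: a=2, p=19, q=2
  k=2: a=1, p=28, q=3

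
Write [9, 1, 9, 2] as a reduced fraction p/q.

Fold from the inside: start with 2/1.
  9 + 1/2 = 19/2
  1 + 2/19 = 21/19
  9 + 19/21 = 208/21

208/21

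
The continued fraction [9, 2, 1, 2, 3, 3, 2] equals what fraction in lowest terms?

Fold from the inside: start with 2/1.
  3 + 1/2 = 7/2
  3 + 2/7 = 23/7
  2 + 7/23 = 53/23
  1 + 23/53 = 76/53
  2 + 53/76 = 205/76
  9 + 76/205 = 1921/205

1921/205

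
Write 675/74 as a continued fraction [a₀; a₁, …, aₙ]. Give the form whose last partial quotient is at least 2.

[9; 8, 4, 2]

675 = 9·74 + 9
74 = 8·9 + 2
9 = 4·2 + 1
2 = 2·1 + 0  (stop)
So 675/74 = [9; 8, 4, 2].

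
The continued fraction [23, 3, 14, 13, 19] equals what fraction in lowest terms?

Fold from the inside: start with 19/1.
  13 + 1/19 = 248/19
  14 + 19/248 = 3491/248
  3 + 248/3491 = 10721/3491
  23 + 3491/10721 = 250074/10721

250074/10721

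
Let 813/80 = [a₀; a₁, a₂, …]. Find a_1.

813 = 10·80 + 13   →  a_0 = 10
80 = 6·13 + 2   →  a_1 = 6

6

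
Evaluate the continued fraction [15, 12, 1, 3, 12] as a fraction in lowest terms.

9424/625

Using pₖ = aₖpₖ₋₁ + pₖ₋₂ and qₖ = aₖqₖ₋₁ + qₖ₋₂:
  k=0: a=15, p=15, q=1
  k=1: a=12, p=181, q=12
  k=2: a=1, p=196, q=13
  k=3: a=3, p=769, q=51
  k=4: a=12, p=9424, q=625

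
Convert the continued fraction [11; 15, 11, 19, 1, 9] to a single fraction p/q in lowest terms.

367223/33184

Fold from the inside: start with 9/1.
  1 + 1/9 = 10/9
  19 + 9/10 = 199/10
  11 + 10/199 = 2199/199
  15 + 199/2199 = 33184/2199
  11 + 2199/33184 = 367223/33184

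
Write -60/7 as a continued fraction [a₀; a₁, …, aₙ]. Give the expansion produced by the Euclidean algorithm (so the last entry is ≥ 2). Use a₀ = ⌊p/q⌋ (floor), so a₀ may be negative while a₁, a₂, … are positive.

[-9; 2, 3]

-60 = -9×7 + 3
7 = 2×3 + 1
3 = 3×1 + 0  (stop)
So -60/7 = [-9; 2, 3].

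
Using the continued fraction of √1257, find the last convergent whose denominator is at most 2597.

46055/1299

√1257 = [35; 2, 4, 1, 22, 1, 4, 2, 70, …] (period length 8).
Convergents:
  p_0/q_0 = 35/1
  p_1/q_1 = 71/2
  p_2/q_2 = 319/9
  p_3/q_3 = 390/11
  p_4/q_4 = 8899/251
  p_5/q_5 = 9289/262
  p_6/q_6 = 46055/1299
  p_7/q_7 = 101399/2860
q_6 = 1299 ≤ 2597 < 2860 = q_7, so the answer is 46055/1299.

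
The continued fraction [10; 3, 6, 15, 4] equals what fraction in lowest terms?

12080/1171

Using pₖ = aₖpₖ₋₁ + pₖ₋₂ and qₖ = aₖqₖ₋₁ + qₖ₋₂:
  k=0: a=10, p=10, q=1
  k=1: a=3, p=31, q=3
  k=2: a=6, p=196, q=19
  k=3: a=15, p=2971, q=288
  k=4: a=4, p=12080, q=1171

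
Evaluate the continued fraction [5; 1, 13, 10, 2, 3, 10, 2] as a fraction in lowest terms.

Using pₖ = aₖpₖ₋₁ + pₖ₋₂ and qₖ = aₖqₖ₋₁ + qₖ₋₂:
  k=0: a=5, p=5, q=1
  k=1: a=1, p=6, q=1
  k=2: a=13, p=83, q=14
  k=3: a=10, p=836, q=141
  k=4: a=2, p=1755, q=296
  k=5: a=3, p=6101, q=1029
  k=6: a=10, p=62765, q=10586
  k=7: a=2, p=131631, q=22201

131631/22201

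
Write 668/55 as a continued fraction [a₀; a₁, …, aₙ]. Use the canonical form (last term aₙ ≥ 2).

[12; 6, 1, 7]

668 = 12×55 + 8
55 = 6×8 + 7
8 = 1×7 + 1
7 = 7×1 + 0  (stop)
So 668/55 = [12; 6, 1, 7].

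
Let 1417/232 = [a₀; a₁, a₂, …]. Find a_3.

1

1417 = 6·232 + 25   →  a_0 = 6
232 = 9·25 + 7   →  a_1 = 9
25 = 3·7 + 4   →  a_2 = 3
7 = 1·4 + 3   →  a_3 = 1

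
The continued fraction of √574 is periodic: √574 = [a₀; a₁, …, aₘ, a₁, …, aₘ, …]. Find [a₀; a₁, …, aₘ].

a₀ = ⌊√574⌋ = 23.
With m₀=0, d₀=1 and mₖ₊₁ = dₖaₖ − mₖ, dₖ₊₁ = (n − mₖ₊₁²)/dₖ, aₖ₊₁ = ⌊(a₀+mₖ₊₁)/dₖ₊₁⌋:
  k=1: m=23, d=45, a=1
  k=2: m=22, d=2, a=22
  k=3: m=22, d=45, a=1
  k=4: m=23, d=1, a=46
d=1 and a=2a₀=46 at k=4, so the next step gives (m, d) = (23, 45) again — its k=1 value — and the period has length 4.

[23; 1, 22, 1, 46]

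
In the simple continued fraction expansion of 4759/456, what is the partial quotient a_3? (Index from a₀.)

2

4759 = 10·456 + 199   →  a_0 = 10
456 = 2·199 + 58   →  a_1 = 2
199 = 3·58 + 25   →  a_2 = 3
58 = 2·25 + 8   →  a_3 = 2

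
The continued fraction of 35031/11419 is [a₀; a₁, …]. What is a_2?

1

35031 = 3·11419 + 774   →  a_0 = 3
11419 = 14·774 + 583   →  a_1 = 14
774 = 1·583 + 191   →  a_2 = 1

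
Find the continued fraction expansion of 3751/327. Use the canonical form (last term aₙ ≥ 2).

[11; 2, 8, 9, 2]

3751 = 11·327 + 154
327 = 2·154 + 19
154 = 8·19 + 2
19 = 9·2 + 1
2 = 2·1 + 0  (stop)
So 3751/327 = [11; 2, 8, 9, 2].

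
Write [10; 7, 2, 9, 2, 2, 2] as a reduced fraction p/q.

Using pₖ = aₖpₖ₋₁ + pₖ₋₂ and qₖ = aₖqₖ₋₁ + qₖ₋₂:
  k=0: a=10, p=10, q=1
  k=1: a=7, p=71, q=7
  k=2: a=2, p=152, q=15
  k=3: a=9, p=1439, q=142
  k=4: a=2, p=3030, q=299
  k=5: a=2, p=7499, q=740
  k=6: a=2, p=18028, q=1779

18028/1779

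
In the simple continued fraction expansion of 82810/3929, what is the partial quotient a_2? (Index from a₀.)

82810 = 21·3929 + 301   →  a_0 = 21
3929 = 13·301 + 16   →  a_1 = 13
301 = 18·16 + 13   →  a_2 = 18

18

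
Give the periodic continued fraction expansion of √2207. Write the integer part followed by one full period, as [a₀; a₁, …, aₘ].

[46; 1, 45, 1, 92]

a₀ = ⌊√2207⌋ = 46.
With m₀=0, d₀=1 and mₖ₊₁ = dₖaₖ − mₖ, dₖ₊₁ = (n − mₖ₊₁²)/dₖ, aₖ₊₁ = ⌊(a₀+mₖ₊₁)/dₖ₊₁⌋:
  k=1: m=46, d=91, a=1
  k=2: m=45, d=2, a=45
  k=3: m=45, d=91, a=1
  k=4: m=46, d=1, a=92
d=1 and a=2a₀=92 at k=4, so the next step gives (m, d) = (46, 91) again — its k=1 value — and the period has length 4.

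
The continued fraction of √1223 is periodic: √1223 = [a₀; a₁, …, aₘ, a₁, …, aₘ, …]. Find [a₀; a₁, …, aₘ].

[34; 1, 33, 1, 68]

a₀ = ⌊√1223⌋ = 34.
With m₀=0, d₀=1 and mₖ₊₁ = dₖaₖ − mₖ, dₖ₊₁ = (n − mₖ₊₁²)/dₖ, aₖ₊₁ = ⌊(a₀+mₖ₊₁)/dₖ₊₁⌋:
  k=1: m=34, d=67, a=1
  k=2: m=33, d=2, a=33
  k=3: m=33, d=67, a=1
  k=4: m=34, d=1, a=68
d=1 and a=2a₀=68 at k=4, so the next step gives (m, d) = (34, 67) again — its k=1 value — and the period has length 4.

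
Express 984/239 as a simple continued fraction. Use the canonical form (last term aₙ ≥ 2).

984 = 4×239 + 28
239 = 8×28 + 15
28 = 1×15 + 13
15 = 1×13 + 2
13 = 6×2 + 1
2 = 2×1 + 0  (stop)
So 984/239 = [4; 8, 1, 1, 6, 2].

[4; 8, 1, 1, 6, 2]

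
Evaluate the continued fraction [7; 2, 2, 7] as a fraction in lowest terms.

274/37

Using pₖ = aₖpₖ₋₁ + pₖ₋₂ and qₖ = aₖqₖ₋₁ + qₖ₋₂:
  k=0: a=7, p=7, q=1
  k=1: a=2, p=15, q=2
  k=2: a=2, p=37, q=5
  k=3: a=7, p=274, q=37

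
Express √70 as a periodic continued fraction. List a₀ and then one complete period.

a₀ = ⌊√70⌋ = 8.
With m₀=0, d₀=1 and mₖ₊₁ = dₖaₖ − mₖ, dₖ₊₁ = (n − mₖ₊₁²)/dₖ, aₖ₊₁ = ⌊(a₀+mₖ₊₁)/dₖ₊₁⌋:
  k=1: m=8, d=6, a=2
  k=2: m=4, d=9, a=1
  k=3: m=5, d=5, a=2
  k=4: m=5, d=9, a=1
  k=5: m=4, d=6, a=2
  k=6: m=8, d=1, a=16
d=1 and a=2a₀=16 at k=6, so the next step gives (m, d) = (8, 6) again — its k=1 value — and the period has length 6.

[8; 2, 1, 2, 1, 2, 16]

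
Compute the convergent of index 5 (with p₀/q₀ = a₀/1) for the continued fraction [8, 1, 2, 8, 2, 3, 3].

Using pₖ = aₖpₖ₋₁ + pₖ₋₂, qₖ = aₖqₖ₋₁ + qₖ₋₂ (with p₋₁=1, p₋₂=0, q₋₁=0, q₋₂=1):
  k=0: a=8, p=8, q=1
  k=1: a=1, p=9, q=1
  k=2: a=2, p=26, q=3
  k=3: a=8, p=217, q=25
  k=4: a=2, p=460, q=53
  k=5: a=3, p=1597, q=184

1597/184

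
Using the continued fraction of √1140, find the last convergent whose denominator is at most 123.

2431/72

√1140 = [33; 1, 3, 4, 3, 1, 66, …] (period length 6).
Convergents:
  p_0/q_0 = 33/1
  p_1/q_1 = 34/1
  p_2/q_2 = 135/4
  p_3/q_3 = 574/17
  p_4/q_4 = 1857/55
  p_5/q_5 = 2431/72
  p_6/q_6 = 162303/4807
q_5 = 72 ≤ 123 < 4807 = q_6, so the answer is 2431/72.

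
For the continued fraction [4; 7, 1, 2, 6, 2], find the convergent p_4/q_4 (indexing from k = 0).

Using pₖ = aₖpₖ₋₁ + pₖ₋₂, qₖ = aₖqₖ₋₁ + qₖ₋₂ (with p₋₁=1, p₋₂=0, q₋₁=0, q₋₂=1):
  k=0: a=4, p=4, q=1
  k=1: a=7, p=29, q=7
  k=2: a=1, p=33, q=8
  k=3: a=2, p=95, q=23
  k=4: a=6, p=603, q=146

603/146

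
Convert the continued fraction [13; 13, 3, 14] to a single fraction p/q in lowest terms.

7492/573

Using pₖ = aₖpₖ₋₁ + pₖ₋₂ and qₖ = aₖqₖ₋₁ + qₖ₋₂:
  k=0: a=13, p=13, q=1
  k=1: a=13, p=170, q=13
  k=2: a=3, p=523, q=40
  k=3: a=14, p=7492, q=573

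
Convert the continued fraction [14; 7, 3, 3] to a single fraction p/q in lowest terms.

1032/73

Fold from the inside: start with 3/1.
  3 + 1/3 = 10/3
  7 + 3/10 = 73/10
  14 + 10/73 = 1032/73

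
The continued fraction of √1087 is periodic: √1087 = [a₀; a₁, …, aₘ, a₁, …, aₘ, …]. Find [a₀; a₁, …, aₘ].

a₀ = ⌊√1087⌋ = 32.
With m₀=0, d₀=1 and mₖ₊₁ = dₖaₖ − mₖ, dₖ₊₁ = (n − mₖ₊₁²)/dₖ, aₖ₊₁ = ⌊(a₀+mₖ₊₁)/dₖ₊₁⌋:
  k=1: m=32, d=63, a=1
  k=2: m=31, d=2, a=31
  k=3: m=31, d=63, a=1
  k=4: m=32, d=1, a=64
d=1 and a=2a₀=64 at k=4, so the next step gives (m, d) = (32, 63) again — its k=1 value — and the period has length 4.

[32; 1, 31, 1, 64]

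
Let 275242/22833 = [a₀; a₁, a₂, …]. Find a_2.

3

275242 = 12·22833 + 1246   →  a_0 = 12
22833 = 18·1246 + 405   →  a_1 = 18
1246 = 3·405 + 31   →  a_2 = 3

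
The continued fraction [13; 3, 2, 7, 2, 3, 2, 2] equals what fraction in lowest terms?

Using pₖ = aₖpₖ₋₁ + pₖ₋₂ and qₖ = aₖqₖ₋₁ + qₖ₋₂:
  k=0: a=13, p=13, q=1
  k=1: a=3, p=40, q=3
  k=2: a=2, p=93, q=7
  k=3: a=7, p=691, q=52
  k=4: a=2, p=1475, q=111
  k=5: a=3, p=5116, q=385
  k=6: a=2, p=11707, q=881
  k=7: a=2, p=28530, q=2147

28530/2147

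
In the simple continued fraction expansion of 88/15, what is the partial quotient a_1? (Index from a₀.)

1

88 = 5·15 + 13   →  a_0 = 5
15 = 1·13 + 2   →  a_1 = 1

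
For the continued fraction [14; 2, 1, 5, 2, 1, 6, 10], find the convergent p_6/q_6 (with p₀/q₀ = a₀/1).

Using pₖ = aₖpₖ₋₁ + pₖ₋₂, qₖ = aₖqₖ₋₁ + qₖ₋₂ (with p₋₁=1, p₋₂=0, q₋₁=0, q₋₂=1):
  k=0: a=14, p=14, q=1
  k=1: a=2, p=29, q=2
  k=2: a=1, p=43, q=3
  k=3: a=5, p=244, q=17
  k=4: a=2, p=531, q=37
  k=5: a=1, p=775, q=54
  k=6: a=6, p=5181, q=361

5181/361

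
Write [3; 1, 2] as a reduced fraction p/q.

11/3

Using pₖ = aₖpₖ₋₁ + pₖ₋₂ and qₖ = aₖqₖ₋₁ + qₖ₋₂:
  k=0: a=3, p=3, q=1
  k=1: a=1, p=4, q=1
  k=2: a=2, p=11, q=3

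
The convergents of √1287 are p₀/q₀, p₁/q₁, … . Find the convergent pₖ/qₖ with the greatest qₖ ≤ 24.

287/8

√1287 = [35; 1, 6, 1, 70, …] (period length 4).
Convergents:
  p_0/q_0 = 35/1
  p_1/q_1 = 36/1
  p_2/q_2 = 251/7
  p_3/q_3 = 287/8
  p_4/q_4 = 20341/567
q_3 = 8 ≤ 24 < 567 = q_4, so the answer is 287/8.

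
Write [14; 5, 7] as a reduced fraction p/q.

511/36

Fold from the inside: start with 7/1.
  5 + 1/7 = 36/7
  14 + 7/36 = 511/36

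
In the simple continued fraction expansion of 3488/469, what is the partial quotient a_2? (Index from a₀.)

3

3488 = 7·469 + 205   →  a_0 = 7
469 = 2·205 + 59   →  a_1 = 2
205 = 3·59 + 28   →  a_2 = 3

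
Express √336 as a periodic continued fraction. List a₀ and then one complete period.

[18; 3, 36]

a₀ = ⌊√336⌋ = 18.
With m₀=0, d₀=1 and mₖ₊₁ = dₖaₖ − mₖ, dₖ₊₁ = (n − mₖ₊₁²)/dₖ, aₖ₊₁ = ⌊(a₀+mₖ₊₁)/dₖ₊₁⌋:
  k=1: m=18, d=12, a=3
  k=2: m=18, d=1, a=36
d=1 and a=2a₀=36 at k=2, so the next step gives (m, d) = (18, 12) again — its k=1 value — and the period has length 2.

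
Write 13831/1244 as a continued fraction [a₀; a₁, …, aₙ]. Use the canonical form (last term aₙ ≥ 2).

13831 = 11·1244 + 147
1244 = 8·147 + 68
147 = 2·68 + 11
68 = 6·11 + 2
11 = 5·2 + 1
2 = 2·1 + 0  (stop)
So 13831/1244 = [11; 8, 2, 6, 5, 2].

[11; 8, 2, 6, 5, 2]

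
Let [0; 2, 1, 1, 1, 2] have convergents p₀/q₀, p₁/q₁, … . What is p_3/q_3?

2/5

Using pₖ = aₖpₖ₋₁ + pₖ₋₂, qₖ = aₖqₖ₋₁ + qₖ₋₂ (with p₋₁=1, p₋₂=0, q₋₁=0, q₋₂=1):
  k=0: a=0, p=0, q=1
  k=1: a=2, p=1, q=2
  k=2: a=1, p=1, q=3
  k=3: a=1, p=2, q=5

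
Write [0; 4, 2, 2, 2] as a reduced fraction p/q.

Fold from the inside: start with 2/1.
  2 + 1/2 = 5/2
  2 + 2/5 = 12/5
  4 + 5/12 = 53/12
  0 + 12/53 = 12/53

12/53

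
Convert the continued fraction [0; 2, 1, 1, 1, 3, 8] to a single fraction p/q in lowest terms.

Fold from the inside: start with 8/1.
  3 + 1/8 = 25/8
  1 + 8/25 = 33/25
  1 + 25/33 = 58/33
  1 + 33/58 = 91/58
  2 + 58/91 = 240/91
  0 + 91/240 = 91/240

91/240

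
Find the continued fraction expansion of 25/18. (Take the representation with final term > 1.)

25 = 1*18 + 7
18 = 2*7 + 4
7 = 1*4 + 3
4 = 1*3 + 1
3 = 3*1 + 0  (stop)
So 25/18 = [1; 2, 1, 1, 3].

[1; 2, 1, 1, 3]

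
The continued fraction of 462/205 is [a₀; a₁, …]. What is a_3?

462 = 2·205 + 52   →  a_0 = 2
205 = 3·52 + 49   →  a_1 = 3
52 = 1·49 + 3   →  a_2 = 1
49 = 16·3 + 1   →  a_3 = 16

16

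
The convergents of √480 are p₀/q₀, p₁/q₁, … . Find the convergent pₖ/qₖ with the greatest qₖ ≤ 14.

√480 = [21; 1, 9, 1, 42, …] (period length 4).
Convergents:
  p_0/q_0 = 21/1
  p_1/q_1 = 22/1
  p_2/q_2 = 219/10
  p_3/q_3 = 241/11
  p_4/q_4 = 10341/472
q_3 = 11 ≤ 14 < 472 = q_4, so the answer is 241/11.

241/11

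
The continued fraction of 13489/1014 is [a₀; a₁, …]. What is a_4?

3

13489 = 13·1014 + 307   →  a_0 = 13
1014 = 3·307 + 93   →  a_1 = 3
307 = 3·93 + 28   →  a_2 = 3
93 = 3·28 + 9   →  a_3 = 3
28 = 3·9 + 1   →  a_4 = 3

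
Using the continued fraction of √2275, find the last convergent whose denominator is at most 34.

√2275 = [47; 1, 2, 3, 2, 1, 94, …] (period length 6).
Convergents:
  p_0/q_0 = 47/1
  p_1/q_1 = 48/1
  p_2/q_2 = 143/3
  p_3/q_3 = 477/10
  p_4/q_4 = 1097/23
  p_5/q_5 = 1574/33
  p_6/q_6 = 149053/3125
q_5 = 33 ≤ 34 < 3125 = q_6, so the answer is 1574/33.

1574/33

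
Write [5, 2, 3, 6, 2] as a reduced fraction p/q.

516/95

Fold from the inside: start with 2/1.
  6 + 1/2 = 13/2
  3 + 2/13 = 41/13
  2 + 13/41 = 95/41
  5 + 41/95 = 516/95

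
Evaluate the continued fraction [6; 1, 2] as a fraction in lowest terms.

Using pₖ = aₖpₖ₋₁ + pₖ₋₂ and qₖ = aₖqₖ₋₁ + qₖ₋₂:
  k=0: a=6, p=6, q=1
  k=1: a=1, p=7, q=1
  k=2: a=2, p=20, q=3

20/3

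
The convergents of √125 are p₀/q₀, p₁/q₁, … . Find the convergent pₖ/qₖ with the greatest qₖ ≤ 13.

√125 = [11; 5, 1, 1, 5, 22, …] (period length 5).
Convergents:
  p_0/q_0 = 11/1
  p_1/q_1 = 56/5
  p_2/q_2 = 67/6
  p_3/q_3 = 123/11
  p_4/q_4 = 682/61
q_3 = 11 ≤ 13 < 61 = q_4, so the answer is 123/11.

123/11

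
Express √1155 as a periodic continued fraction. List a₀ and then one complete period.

a₀ = ⌊√1155⌋ = 33.
With m₀=0, d₀=1 and mₖ₊₁ = dₖaₖ − mₖ, dₖ₊₁ = (n − mₖ₊₁²)/dₖ, aₖ₊₁ = ⌊(a₀+mₖ₊₁)/dₖ₊₁⌋:
  k=1: m=33, d=66, a=1
  k=2: m=33, d=1, a=66
d=1 and a=2a₀=66 at k=2, so the next step gives (m, d) = (33, 66) again — its k=1 value — and the period has length 2.

[33; 1, 66]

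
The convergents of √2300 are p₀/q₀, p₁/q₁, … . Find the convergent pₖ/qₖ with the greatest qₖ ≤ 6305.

110448/2303

√2300 = [47; 1, 22, 1, 94, …] (period length 4).
Convergents:
  p_0/q_0 = 47/1
  p_1/q_1 = 48/1
  p_2/q_2 = 1103/23
  p_3/q_3 = 1151/24
  p_4/q_4 = 109297/2279
  p_5/q_5 = 110448/2303
  p_6/q_6 = 2539153/52945
q_5 = 2303 ≤ 6305 < 52945 = q_6, so the answer is 110448/2303.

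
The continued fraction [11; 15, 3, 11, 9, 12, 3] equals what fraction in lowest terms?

1955873/176758

Using pₖ = aₖpₖ₋₁ + pₖ₋₂ and qₖ = aₖqₖ₋₁ + qₖ₋₂:
  k=0: a=11, p=11, q=1
  k=1: a=15, p=166, q=15
  k=2: a=3, p=509, q=46
  k=3: a=11, p=5765, q=521
  k=4: a=9, p=52394, q=4735
  k=5: a=12, p=634493, q=57341
  k=6: a=3, p=1955873, q=176758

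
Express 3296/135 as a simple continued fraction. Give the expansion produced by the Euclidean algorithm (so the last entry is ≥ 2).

3296 = 24·135 + 56
135 = 2·56 + 23
56 = 2·23 + 10
23 = 2·10 + 3
10 = 3·3 + 1
3 = 3·1 + 0  (stop)
So 3296/135 = [24; 2, 2, 2, 3, 3].

[24; 2, 2, 2, 3, 3]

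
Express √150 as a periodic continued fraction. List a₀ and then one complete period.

[12; 4, 24]

a₀ = ⌊√150⌋ = 12.
With m₀=0, d₀=1 and mₖ₊₁ = dₖaₖ − mₖ, dₖ₊₁ = (n − mₖ₊₁²)/dₖ, aₖ₊₁ = ⌊(a₀+mₖ₊₁)/dₖ₊₁⌋:
  k=1: m=12, d=6, a=4
  k=2: m=12, d=1, a=24
d=1 and a=2a₀=24 at k=2, so the next step gives (m, d) = (12, 6) again — its k=1 value — and the period has length 2.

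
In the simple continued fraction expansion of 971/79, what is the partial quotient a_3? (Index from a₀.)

3

971 = 12·79 + 23   →  a_0 = 12
79 = 3·23 + 10   →  a_1 = 3
23 = 2·10 + 3   →  a_2 = 2
10 = 3·3 + 1   →  a_3 = 3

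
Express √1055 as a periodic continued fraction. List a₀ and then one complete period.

a₀ = ⌊√1055⌋ = 32.
With m₀=0, d₀=1 and mₖ₊₁ = dₖaₖ − mₖ, dₖ₊₁ = (n − mₖ₊₁²)/dₖ, aₖ₊₁ = ⌊(a₀+mₖ₊₁)/dₖ₊₁⌋:
  k=1: m=32, d=31, a=2
  k=2: m=30, d=5, a=12
  k=3: m=30, d=31, a=2
  k=4: m=32, d=1, a=64
d=1 and a=2a₀=64 at k=4, so the next step gives (m, d) = (32, 31) again — its k=1 value — and the period has length 4.

[32; 2, 12, 2, 64]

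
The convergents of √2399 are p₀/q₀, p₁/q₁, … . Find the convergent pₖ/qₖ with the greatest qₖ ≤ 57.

2400/49

√2399 = [48; 1, 47, 1, 96, …] (period length 4).
Convergents:
  p_0/q_0 = 48/1
  p_1/q_1 = 49/1
  p_2/q_2 = 2351/48
  p_3/q_3 = 2400/49
  p_4/q_4 = 232751/4752
q_3 = 49 ≤ 57 < 4752 = q_4, so the answer is 2400/49.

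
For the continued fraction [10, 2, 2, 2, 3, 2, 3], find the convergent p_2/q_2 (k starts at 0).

Using pₖ = aₖpₖ₋₁ + pₖ₋₂, qₖ = aₖqₖ₋₁ + qₖ₋₂ (with p₋₁=1, p₋₂=0, q₋₁=0, q₋₂=1):
  k=0: a=10, p=10, q=1
  k=1: a=2, p=21, q=2
  k=2: a=2, p=52, q=5

52/5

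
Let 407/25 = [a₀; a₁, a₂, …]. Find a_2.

1

407 = 16·25 + 7   →  a_0 = 16
25 = 3·7 + 4   →  a_1 = 3
7 = 1·4 + 3   →  a_2 = 1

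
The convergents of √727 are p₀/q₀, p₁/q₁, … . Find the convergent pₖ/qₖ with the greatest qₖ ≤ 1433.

38557/1430

√727 = [26; 1, 25, 1, 52, …] (period length 4).
Convergents:
  p_0/q_0 = 26/1
  p_1/q_1 = 27/1
  p_2/q_2 = 701/26
  p_3/q_3 = 728/27
  p_4/q_4 = 38557/1430
  p_5/q_5 = 39285/1457
q_4 = 1430 ≤ 1433 < 1457 = q_5, so the answer is 38557/1430.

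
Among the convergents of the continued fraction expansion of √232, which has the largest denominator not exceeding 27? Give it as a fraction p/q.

198/13

√232 = [15; 4, 3, 7, 3, 4, 30, …] (period length 6).
Convergents:
  p_0/q_0 = 15/1
  p_1/q_1 = 61/4
  p_2/q_2 = 198/13
  p_3/q_3 = 1447/95
q_2 = 13 ≤ 27 < 95 = q_3, so the answer is 198/13.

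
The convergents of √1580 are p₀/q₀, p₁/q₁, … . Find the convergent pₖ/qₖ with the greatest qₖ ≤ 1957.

50561/1272

√1580 = [39; 1, 2, 1, 78, …] (period length 4).
Convergents:
  p_0/q_0 = 39/1
  p_1/q_1 = 40/1
  p_2/q_2 = 119/3
  p_3/q_3 = 159/4
  p_4/q_4 = 12521/315
  p_5/q_5 = 12680/319
  p_6/q_6 = 37881/953
  p_7/q_7 = 50561/1272
  p_8/q_8 = 3981639/100169
q_7 = 1272 ≤ 1957 < 100169 = q_8, so the answer is 50561/1272.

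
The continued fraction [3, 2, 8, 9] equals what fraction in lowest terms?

Using pₖ = aₖpₖ₋₁ + pₖ₋₂ and qₖ = aₖqₖ₋₁ + qₖ₋₂:
  k=0: a=3, p=3, q=1
  k=1: a=2, p=7, q=2
  k=2: a=8, p=59, q=17
  k=3: a=9, p=538, q=155

538/155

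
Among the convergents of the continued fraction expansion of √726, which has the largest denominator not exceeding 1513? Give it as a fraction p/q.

26163/971

√726 = [26; 1, 16, 1, 52, …] (period length 4).
Convergents:
  p_0/q_0 = 26/1
  p_1/q_1 = 27/1
  p_2/q_2 = 458/17
  p_3/q_3 = 485/18
  p_4/q_4 = 25678/953
  p_5/q_5 = 26163/971
  p_6/q_6 = 444286/16489
q_5 = 971 ≤ 1513 < 16489 = q_6, so the answer is 26163/971.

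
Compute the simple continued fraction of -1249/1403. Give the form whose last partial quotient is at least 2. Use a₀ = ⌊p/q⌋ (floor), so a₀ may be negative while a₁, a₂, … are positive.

[-1; 9, 9, 17]

-1249 = -1·1403 + 154
1403 = 9·154 + 17
154 = 9·17 + 1
17 = 17·1 + 0  (stop)
So -1249/1403 = [-1; 9, 9, 17].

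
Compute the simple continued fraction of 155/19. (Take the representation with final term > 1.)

155 = 8×19 + 3
19 = 6×3 + 1
3 = 3×1 + 0  (stop)
So 155/19 = [8; 6, 3].

[8; 6, 3]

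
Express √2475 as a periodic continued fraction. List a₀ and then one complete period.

a₀ = ⌊√2475⌋ = 49.
With m₀=0, d₀=1 and mₖ₊₁ = dₖaₖ − mₖ, dₖ₊₁ = (n − mₖ₊₁²)/dₖ, aₖ₊₁ = ⌊(a₀+mₖ₊₁)/dₖ₊₁⌋:
  k=1: m=49, d=74, a=1
  k=2: m=25, d=25, a=2
  k=3: m=25, d=74, a=1
  k=4: m=49, d=1, a=98
d=1 and a=2a₀=98 at k=4, so the next step gives (m, d) = (49, 74) again — its k=1 value — and the period has length 4.

[49; 1, 2, 1, 98]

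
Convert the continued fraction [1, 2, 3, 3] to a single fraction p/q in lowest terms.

Fold from the inside: start with 3/1.
  3 + 1/3 = 10/3
  2 + 3/10 = 23/10
  1 + 10/23 = 33/23

33/23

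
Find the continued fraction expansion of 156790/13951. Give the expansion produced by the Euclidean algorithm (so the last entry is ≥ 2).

156790 = 11×13951 + 3329
13951 = 4×3329 + 635
3329 = 5×635 + 154
635 = 4×154 + 19
154 = 8×19 + 2
19 = 9×2 + 1
2 = 2×1 + 0  (stop)
So 156790/13951 = [11; 4, 5, 4, 8, 9, 2].

[11; 4, 5, 4, 8, 9, 2]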